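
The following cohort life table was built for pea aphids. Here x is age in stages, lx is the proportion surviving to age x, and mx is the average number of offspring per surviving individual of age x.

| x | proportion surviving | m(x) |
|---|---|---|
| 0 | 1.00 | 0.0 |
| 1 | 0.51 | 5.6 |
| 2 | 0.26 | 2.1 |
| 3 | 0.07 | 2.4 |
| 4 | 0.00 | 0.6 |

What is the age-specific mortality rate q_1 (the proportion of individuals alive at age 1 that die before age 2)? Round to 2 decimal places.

q_1 = (l_1 − l_2) / l_1 = (0.51 − 0.26) / 0.51
     = 0.25 / 0.51 = 0.490196… → 0.49

0.49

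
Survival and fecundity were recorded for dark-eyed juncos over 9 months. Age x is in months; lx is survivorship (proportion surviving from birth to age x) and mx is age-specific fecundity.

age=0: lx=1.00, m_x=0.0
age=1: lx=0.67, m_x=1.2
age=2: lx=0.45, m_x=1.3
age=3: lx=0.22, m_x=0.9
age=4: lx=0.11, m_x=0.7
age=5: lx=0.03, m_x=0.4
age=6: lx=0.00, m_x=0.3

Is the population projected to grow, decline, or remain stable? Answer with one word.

R0 = Σ lx·mx = 0 + 0.804 + 0.585 + 0.198 + 0.077 + 0.012 + 0 = 1.676
R0 > 1, so the population is growing.

growing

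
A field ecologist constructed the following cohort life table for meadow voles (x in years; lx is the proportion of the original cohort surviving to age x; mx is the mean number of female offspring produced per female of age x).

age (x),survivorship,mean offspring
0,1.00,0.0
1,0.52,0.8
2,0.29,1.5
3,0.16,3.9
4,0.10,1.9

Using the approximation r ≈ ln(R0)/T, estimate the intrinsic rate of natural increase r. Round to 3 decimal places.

R0 = Σ lx·mx = 0 + 0.416 + 0.435 + 0.624 + 0.19 = 1.665
Σ x·lx·mx = 3.918; T = 3.918/1.665 = 2.35315…
r ≈ ln(R0)/T = ln(1.665)/2.35315… = 0.21666… → 0.217

0.217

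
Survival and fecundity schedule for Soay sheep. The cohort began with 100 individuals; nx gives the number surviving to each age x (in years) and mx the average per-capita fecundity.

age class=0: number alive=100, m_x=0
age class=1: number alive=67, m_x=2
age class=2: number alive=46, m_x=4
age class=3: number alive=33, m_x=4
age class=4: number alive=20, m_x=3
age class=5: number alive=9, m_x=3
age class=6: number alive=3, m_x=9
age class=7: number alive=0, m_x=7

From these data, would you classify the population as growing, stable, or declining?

growing

lx = nx/n0 = nx/100: 1, 0.67, 0.46, 0.33, 0.2, 0.09, 0.03, 0
R0 = Σ lx·mx = 0 + 1.34 + 1.84 + 1.32 + 0.6 + 0.27 + 0.27 + 0 = 5.64
R0 > 1, so the population is growing.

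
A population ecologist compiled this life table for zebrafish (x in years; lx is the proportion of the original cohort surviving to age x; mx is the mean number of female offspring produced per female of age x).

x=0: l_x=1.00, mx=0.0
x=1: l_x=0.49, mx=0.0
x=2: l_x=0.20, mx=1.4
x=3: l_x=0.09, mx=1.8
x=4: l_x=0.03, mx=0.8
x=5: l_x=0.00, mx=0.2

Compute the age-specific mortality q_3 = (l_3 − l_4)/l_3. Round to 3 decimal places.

0.667

q_3 = (l_3 − l_4) / l_3 = (0.09 − 0.03) / 0.09
     = 0.06 / 0.09 = 0.666667… → 0.667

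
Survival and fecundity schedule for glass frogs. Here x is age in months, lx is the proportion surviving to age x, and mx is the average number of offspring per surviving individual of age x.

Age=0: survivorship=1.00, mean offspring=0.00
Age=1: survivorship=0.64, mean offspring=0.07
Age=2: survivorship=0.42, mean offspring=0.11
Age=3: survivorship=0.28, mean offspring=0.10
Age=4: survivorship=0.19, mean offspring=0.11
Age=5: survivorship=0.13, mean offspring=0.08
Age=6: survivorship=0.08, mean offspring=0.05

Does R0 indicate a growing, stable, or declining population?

R0 = Σ lx·mx = 0 + 0.0448 + 0.0462 + 0.028 + 0.0209 + 0.0104 + 0.004 = 0.1543
R0 < 1, so the population is declining.

declining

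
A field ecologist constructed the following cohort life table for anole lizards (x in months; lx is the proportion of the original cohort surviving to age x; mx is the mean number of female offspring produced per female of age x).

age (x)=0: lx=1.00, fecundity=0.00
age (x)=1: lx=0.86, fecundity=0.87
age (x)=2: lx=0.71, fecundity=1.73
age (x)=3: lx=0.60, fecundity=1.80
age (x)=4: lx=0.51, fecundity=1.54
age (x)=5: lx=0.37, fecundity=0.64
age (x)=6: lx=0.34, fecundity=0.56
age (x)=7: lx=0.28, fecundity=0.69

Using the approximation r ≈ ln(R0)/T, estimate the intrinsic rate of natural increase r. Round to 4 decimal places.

0.5031

R0 = Σ lx·mx = 0 + 0.7482 + 1.2283 + 1.08 + 0.7854 + 0.2368 + 0.1904 + 0.1932 = 4.4623
Σ x·lx·mx = 13.2652; T = 13.2652/4.4623 = 2.97273…
r ≈ ln(R0)/T = ln(4.4623)/2.97273… = 0.503129… → 0.5031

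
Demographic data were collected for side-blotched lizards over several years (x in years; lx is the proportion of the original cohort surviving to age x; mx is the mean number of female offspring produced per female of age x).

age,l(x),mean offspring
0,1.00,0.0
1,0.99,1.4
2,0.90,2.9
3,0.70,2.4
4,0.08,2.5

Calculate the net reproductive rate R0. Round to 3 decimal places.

lx·mx by age: 0, 1.386, 2.61, 1.68, 0.2
R0 = Σ lx·mx = 5.876 → 5.876

5.876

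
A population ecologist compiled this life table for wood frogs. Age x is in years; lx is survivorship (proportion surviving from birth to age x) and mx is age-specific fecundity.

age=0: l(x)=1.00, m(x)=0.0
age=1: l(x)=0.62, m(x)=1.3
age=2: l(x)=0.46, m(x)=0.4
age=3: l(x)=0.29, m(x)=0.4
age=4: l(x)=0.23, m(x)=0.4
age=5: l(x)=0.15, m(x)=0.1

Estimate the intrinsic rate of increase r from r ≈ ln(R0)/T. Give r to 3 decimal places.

0.119

R0 = Σ lx·mx = 0 + 0.806 + 0.184 + 0.116 + 0.092 + 0.015 = 1.213
Σ x·lx·mx = 1.965; T = 1.965/1.213 = 1.61995…
r ≈ ln(R0)/T = ln(1.213)/1.61995… = 0.1192… → 0.119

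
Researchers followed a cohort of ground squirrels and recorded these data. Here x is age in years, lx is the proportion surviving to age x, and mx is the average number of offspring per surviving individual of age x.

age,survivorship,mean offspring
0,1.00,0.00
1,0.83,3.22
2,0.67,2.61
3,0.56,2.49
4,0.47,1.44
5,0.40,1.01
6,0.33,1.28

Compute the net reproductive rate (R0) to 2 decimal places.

lx·mx by age: 0, 2.6726, 1.7487, 1.3944, 0.6768, 0.404, 0.4224
R0 = Σ lx·mx = 7.3189 → 7.32

7.32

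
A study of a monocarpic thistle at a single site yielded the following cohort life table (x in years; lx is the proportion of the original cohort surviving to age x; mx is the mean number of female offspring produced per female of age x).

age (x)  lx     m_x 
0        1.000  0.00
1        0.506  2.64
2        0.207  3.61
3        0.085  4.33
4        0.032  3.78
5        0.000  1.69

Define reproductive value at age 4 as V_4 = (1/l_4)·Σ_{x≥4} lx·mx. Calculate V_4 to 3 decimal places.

3.780

lx·mx for x ≥ 4: 0.12096, 0 → sum = 0.12096
V_4 = 0.12096 / l_4 = 0.12096 / 0.032 = 3.78 → 3.780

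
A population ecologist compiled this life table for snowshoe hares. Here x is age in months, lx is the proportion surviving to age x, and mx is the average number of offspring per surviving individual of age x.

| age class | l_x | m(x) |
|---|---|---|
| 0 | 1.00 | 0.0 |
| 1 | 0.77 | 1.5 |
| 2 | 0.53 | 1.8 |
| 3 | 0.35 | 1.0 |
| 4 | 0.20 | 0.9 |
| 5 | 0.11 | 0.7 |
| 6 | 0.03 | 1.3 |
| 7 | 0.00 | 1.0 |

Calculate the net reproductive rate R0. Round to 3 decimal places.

lx·mx by age: 0, 1.155, 0.954, 0.35, 0.18, 0.077, 0.039, 0
R0 = Σ lx·mx = 2.755 → 2.755

2.755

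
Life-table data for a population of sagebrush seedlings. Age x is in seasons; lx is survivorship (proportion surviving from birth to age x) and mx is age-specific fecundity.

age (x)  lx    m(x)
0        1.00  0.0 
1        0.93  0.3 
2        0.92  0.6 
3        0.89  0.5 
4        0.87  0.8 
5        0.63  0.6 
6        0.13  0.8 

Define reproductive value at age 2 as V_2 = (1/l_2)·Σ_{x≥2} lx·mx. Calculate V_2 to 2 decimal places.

lx·mx for x ≥ 2: 0.552, 0.445, 0.696, 0.378, 0.104 → sum = 2.175
V_2 = 2.175 / l_2 = 2.175 / 0.92 = 2.36413… → 2.36

2.36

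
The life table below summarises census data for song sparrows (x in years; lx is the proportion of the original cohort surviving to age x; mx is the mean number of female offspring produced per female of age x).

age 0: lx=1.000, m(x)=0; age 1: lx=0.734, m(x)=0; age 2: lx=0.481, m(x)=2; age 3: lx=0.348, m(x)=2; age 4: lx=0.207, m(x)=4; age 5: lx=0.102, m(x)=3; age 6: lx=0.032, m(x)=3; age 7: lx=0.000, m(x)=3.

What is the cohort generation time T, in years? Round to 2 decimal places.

3.27

lx·mx: 0, 0, 0.962, 0.696, 0.828, 0.306, 0.096, 0 → R0 = 2.888
x·lx·mx: 0, 0, 1.924, 2.088, 3.312, 1.53, 0.576, 0 → Σ = 9.43
T = 9.43 / 2.888 = 3.265235… → 3.27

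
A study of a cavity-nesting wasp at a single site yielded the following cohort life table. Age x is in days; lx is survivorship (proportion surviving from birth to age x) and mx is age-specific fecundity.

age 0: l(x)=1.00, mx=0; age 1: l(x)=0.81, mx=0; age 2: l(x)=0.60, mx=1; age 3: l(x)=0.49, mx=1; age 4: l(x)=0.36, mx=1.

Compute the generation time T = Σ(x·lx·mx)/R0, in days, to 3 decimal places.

lx·mx: 0, 0, 0.6, 0.49, 0.36 → R0 = 1.45
x·lx·mx: 0, 0, 1.2, 1.47, 1.44 → Σ = 4.11
T = 4.11 / 1.45 = 2.834483… → 2.834

2.834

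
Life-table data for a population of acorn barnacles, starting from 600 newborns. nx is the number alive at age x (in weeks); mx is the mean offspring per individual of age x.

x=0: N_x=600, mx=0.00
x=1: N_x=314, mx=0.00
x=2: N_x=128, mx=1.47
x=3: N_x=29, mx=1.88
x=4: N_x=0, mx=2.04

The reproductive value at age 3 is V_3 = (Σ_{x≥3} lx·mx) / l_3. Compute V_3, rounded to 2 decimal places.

lx = nx/n0 = nx/600: 1, 0.52333…, 0.21333…, 0.04833…, 0
lx·mx for x ≥ 3: 0.090867…, 0 → sum = 0.090867…
V_3 = 0.090867… / l_3 = 0.090867… / 0.048333… = 1.88… → 1.88

1.88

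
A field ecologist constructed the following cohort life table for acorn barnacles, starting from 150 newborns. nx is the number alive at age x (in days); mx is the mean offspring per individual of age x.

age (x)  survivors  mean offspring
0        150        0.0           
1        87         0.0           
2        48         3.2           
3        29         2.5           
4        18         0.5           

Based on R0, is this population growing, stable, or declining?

growing

lx = nx/n0 = nx/150: 1, 0.58, 0.32, 0.19333…, 0.12
R0 = Σ lx·mx = 0 + 0 + 1.024 + 0.483333… + 0.06 = 1.567333…
R0 > 1, so the population is growing.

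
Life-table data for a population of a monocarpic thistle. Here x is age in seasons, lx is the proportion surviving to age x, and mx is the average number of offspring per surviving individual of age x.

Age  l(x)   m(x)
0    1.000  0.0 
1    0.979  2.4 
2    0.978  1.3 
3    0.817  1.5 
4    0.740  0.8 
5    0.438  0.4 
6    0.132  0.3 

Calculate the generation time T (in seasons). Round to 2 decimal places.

2.13

lx·mx: 0, 2.3496, 1.2714, 1.2255, 0.592, 0.1752, 0.0396 → R0 = 5.6533
x·lx·mx: 0, 2.3496, 2.5428, 3.6765, 2.368, 0.876, 0.2376 → Σ = 12.0505
T = 12.0505 / 5.6533 = 2.131587… → 2.13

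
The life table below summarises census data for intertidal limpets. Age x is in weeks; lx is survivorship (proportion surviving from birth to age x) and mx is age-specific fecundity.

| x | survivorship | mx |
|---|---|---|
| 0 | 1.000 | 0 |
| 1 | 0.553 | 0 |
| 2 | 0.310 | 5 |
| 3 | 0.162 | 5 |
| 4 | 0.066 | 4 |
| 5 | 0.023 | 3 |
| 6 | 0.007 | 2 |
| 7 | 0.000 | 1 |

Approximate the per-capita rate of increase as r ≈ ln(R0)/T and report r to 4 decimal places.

R0 = Σ lx·mx = 0 + 0 + 1.55 + 0.81 + 0.264 + 0.069 + 0.014 + 0 = 2.707
Σ x·lx·mx = 7.015; T = 7.015/2.707 = 2.59143…
r ≈ ln(R0)/T = ln(2.707)/2.59143… = 0.384282… → 0.3843

0.3843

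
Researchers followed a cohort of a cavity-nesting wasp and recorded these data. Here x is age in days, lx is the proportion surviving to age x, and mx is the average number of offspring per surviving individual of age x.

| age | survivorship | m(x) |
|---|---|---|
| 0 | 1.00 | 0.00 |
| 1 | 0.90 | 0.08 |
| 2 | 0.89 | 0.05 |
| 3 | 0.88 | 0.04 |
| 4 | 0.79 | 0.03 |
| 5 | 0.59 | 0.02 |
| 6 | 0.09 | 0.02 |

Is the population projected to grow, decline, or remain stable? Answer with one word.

R0 = Σ lx·mx = 0 + 0.072 + 0.0445 + 0.0352 + 0.0237 + 0.0118 + 0.0018 = 0.189
R0 < 1, so the population is declining.

declining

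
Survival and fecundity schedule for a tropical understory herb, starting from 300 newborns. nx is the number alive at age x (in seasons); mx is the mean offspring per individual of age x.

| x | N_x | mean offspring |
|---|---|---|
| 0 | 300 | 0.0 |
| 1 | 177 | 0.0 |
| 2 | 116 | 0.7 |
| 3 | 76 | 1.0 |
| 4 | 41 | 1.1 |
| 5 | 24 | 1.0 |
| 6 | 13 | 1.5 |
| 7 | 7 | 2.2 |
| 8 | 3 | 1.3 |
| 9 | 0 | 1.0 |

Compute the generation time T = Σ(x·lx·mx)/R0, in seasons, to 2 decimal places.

3.57

lx = nx/n0 = nx/300: 1, 0.59, 0.38667…, 0.25333…, 0.13667…, 0.08, 0.04333…, 0.02333…, 0.01, 0
lx·mx: 0, 0, 0.270667…, 0.253333…, 0.150333…, 0.08, 0.065…, 0.051333…, 0.013, 0 → R0 = 0.883667…
x·lx·mx: 0, 0, 0.541333…, 0.76…, 0.601333…, 0.4, 0.39…, 0.359333…, 0.104, 0 → Σ = 3.156…
T = 3.156… / 0.883667… = 3.571482… → 3.57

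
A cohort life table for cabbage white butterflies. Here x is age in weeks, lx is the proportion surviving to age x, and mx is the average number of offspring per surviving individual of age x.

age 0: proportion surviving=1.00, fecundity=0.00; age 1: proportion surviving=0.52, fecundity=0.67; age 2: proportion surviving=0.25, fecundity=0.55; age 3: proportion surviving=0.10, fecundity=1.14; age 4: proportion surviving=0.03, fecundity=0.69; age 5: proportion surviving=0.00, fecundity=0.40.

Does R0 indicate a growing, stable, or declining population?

declining

R0 = Σ lx·mx = 0 + 0.3484 + 0.1375 + 0.114 + 0.0207 + 0 = 0.6206
R0 < 1, so the population is declining.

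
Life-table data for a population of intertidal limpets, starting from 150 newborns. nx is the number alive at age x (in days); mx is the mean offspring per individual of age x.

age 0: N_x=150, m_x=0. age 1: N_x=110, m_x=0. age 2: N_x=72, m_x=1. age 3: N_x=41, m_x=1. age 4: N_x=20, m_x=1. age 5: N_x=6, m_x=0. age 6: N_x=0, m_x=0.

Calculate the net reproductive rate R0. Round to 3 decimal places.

0.887

lx = nx/n0 = nx/150: 1, 0.73333…, 0.48, 0.27333…, 0.13333…, 0.04, 0
lx·mx by age: 0, 0, 0.48, 0.273333…, 0.133333…, 0, 0
R0 = Σ lx·mx = 0.886667… → 0.887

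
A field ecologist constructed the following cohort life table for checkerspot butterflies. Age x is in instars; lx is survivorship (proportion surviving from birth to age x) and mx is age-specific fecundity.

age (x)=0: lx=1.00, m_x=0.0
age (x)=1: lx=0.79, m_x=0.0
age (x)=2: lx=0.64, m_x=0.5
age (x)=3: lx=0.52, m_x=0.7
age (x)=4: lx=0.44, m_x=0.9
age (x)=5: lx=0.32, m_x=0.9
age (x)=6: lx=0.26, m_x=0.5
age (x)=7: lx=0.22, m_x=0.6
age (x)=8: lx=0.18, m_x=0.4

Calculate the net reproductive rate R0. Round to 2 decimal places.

1.70

lx·mx by age: 0, 0, 0.32, 0.364, 0.396, 0.288, 0.13, 0.132, 0.072
R0 = Σ lx·mx = 1.702 → 1.70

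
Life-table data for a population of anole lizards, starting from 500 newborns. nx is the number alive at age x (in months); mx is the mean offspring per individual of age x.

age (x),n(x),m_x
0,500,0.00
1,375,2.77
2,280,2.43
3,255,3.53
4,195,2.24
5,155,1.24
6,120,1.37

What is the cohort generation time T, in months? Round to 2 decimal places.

lx = nx/n0 = nx/500: 1, 0.75, 0.56, 0.51, 0.39, 0.31, 0.24
lx·mx: 0, 2.0775, 1.3608, 1.8003, 0.8736, 0.3844, 0.3288 → R0 = 6.8254
x·lx·mx: 0, 2.0775, 2.7216, 5.4009, 3.4944, 1.922, 1.9728 → Σ = 17.5892
T = 17.5892 / 6.8254 = 2.577021… → 2.58

2.58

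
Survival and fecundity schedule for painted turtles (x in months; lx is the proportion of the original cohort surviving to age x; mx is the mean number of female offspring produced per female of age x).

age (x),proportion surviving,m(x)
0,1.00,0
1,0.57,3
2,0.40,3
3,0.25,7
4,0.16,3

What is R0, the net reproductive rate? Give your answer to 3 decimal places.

5.140

lx·mx by age: 0, 1.71, 1.2, 1.75, 0.48
R0 = Σ lx·mx = 5.14 → 5.140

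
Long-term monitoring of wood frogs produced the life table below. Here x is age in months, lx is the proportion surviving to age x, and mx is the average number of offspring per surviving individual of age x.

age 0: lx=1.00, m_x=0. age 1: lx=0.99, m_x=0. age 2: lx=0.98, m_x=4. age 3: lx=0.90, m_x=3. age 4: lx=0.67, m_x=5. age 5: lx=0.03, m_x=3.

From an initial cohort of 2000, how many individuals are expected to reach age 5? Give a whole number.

Expected survivors = N0 · l_5 = 2000 × 0.03 = 60 → 60

60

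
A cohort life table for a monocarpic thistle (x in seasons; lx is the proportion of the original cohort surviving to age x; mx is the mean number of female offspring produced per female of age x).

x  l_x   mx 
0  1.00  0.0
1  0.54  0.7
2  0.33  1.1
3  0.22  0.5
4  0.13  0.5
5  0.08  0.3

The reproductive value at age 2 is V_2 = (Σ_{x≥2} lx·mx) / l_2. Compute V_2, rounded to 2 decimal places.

1.70

lx·mx for x ≥ 2: 0.363, 0.11, 0.065, 0.024 → sum = 0.562
V_2 = 0.562 / l_2 = 0.562 / 0.33 = 1.70303… → 1.70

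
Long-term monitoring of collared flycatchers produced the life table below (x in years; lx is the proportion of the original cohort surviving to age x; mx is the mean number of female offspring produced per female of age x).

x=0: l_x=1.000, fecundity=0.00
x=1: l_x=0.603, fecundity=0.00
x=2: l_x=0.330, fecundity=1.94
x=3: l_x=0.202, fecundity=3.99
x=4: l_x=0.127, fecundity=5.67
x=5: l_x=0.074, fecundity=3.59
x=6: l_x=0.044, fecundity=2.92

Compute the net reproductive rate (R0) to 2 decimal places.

lx·mx by age: 0, 0, 0.6402, 0.80598, 0.72009, 0.26566, 0.12848
R0 = Σ lx·mx = 2.56041 → 2.56

2.56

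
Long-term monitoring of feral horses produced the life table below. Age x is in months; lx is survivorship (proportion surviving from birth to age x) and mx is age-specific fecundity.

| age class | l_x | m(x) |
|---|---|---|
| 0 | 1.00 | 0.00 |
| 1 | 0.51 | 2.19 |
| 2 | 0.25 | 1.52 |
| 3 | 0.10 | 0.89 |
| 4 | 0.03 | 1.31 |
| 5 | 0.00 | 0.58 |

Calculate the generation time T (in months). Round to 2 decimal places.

1.42

lx·mx: 0, 1.1169, 0.38, 0.089, 0.0393, 0 → R0 = 1.6252
x·lx·mx: 0, 1.1169, 0.76, 0.267, 0.1572, 0 → Σ = 2.3011
T = 2.3011 / 1.6252 = 1.415887… → 1.42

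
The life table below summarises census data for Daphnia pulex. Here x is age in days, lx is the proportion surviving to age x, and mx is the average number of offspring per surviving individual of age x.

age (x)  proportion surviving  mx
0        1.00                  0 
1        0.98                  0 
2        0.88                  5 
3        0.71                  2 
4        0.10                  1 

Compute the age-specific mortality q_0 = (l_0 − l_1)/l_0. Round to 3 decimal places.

q_0 = (l_0 − l_1) / l_0 = (1 − 0.98) / 1
     = 0.02 / 1 = 0.02 → 0.020

0.020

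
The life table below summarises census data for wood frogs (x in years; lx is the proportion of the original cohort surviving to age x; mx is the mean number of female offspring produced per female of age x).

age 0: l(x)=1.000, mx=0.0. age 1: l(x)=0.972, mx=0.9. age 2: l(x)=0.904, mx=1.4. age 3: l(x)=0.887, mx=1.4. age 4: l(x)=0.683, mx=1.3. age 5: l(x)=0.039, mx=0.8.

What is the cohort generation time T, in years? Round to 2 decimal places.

2.52

lx·mx: 0, 0.8748, 1.2656, 1.2418, 0.8879, 0.0312 → R0 = 4.3013
x·lx·mx: 0, 0.8748, 2.5312, 3.7254, 3.5516, 0.156 → Σ = 10.839
T = 10.839 / 4.3013 = 2.519936… → 2.52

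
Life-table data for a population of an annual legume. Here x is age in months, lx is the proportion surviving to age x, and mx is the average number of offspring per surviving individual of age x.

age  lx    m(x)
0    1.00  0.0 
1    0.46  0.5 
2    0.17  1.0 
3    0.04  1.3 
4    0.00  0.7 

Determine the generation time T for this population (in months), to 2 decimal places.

lx·mx: 0, 0.23, 0.17, 0.052, 0 → R0 = 0.452
x·lx·mx: 0, 0.23, 0.34, 0.156, 0 → Σ = 0.726
T = 0.726 / 0.452 = 1.606195… → 1.61

1.61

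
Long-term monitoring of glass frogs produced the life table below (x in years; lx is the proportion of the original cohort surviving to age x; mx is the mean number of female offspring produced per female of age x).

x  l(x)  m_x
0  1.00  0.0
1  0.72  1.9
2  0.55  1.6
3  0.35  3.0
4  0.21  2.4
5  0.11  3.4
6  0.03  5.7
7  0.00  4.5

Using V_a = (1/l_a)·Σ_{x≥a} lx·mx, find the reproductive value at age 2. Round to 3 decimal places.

lx·mx for x ≥ 2: 0.88, 1.05, 0.504, 0.374, 0.171, 0 → sum = 2.979
V_2 = 2.979 / l_2 = 2.979 / 0.55 = 5.416364… → 5.416

5.416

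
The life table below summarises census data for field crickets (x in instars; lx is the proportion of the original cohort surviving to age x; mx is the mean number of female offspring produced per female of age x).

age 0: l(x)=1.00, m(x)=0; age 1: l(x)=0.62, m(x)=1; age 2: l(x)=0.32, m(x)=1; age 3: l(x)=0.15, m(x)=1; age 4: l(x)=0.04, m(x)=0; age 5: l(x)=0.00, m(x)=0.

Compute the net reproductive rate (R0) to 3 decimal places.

1.090

lx·mx by age: 0, 0.62, 0.32, 0.15, 0, 0
R0 = Σ lx·mx = 1.09 → 1.090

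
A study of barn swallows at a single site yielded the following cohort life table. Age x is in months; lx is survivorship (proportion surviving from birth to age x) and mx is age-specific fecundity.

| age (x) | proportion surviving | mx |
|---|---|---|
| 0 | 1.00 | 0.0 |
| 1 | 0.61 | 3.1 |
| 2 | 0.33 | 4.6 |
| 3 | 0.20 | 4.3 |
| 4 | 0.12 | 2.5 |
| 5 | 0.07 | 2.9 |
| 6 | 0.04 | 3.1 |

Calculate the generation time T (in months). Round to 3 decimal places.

2.138

lx·mx: 0, 1.891, 1.518, 0.86, 0.3, 0.203, 0.124 → R0 = 4.896
x·lx·mx: 0, 1.891, 3.036, 2.58, 1.2, 1.015, 0.744 → Σ = 10.466
T = 10.466 / 4.896 = 2.137663… → 2.138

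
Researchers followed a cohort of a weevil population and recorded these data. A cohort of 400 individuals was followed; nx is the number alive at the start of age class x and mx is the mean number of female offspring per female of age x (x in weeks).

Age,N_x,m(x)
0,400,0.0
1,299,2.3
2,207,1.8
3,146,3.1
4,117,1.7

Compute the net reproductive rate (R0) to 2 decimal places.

4.28

lx = nx/n0 = nx/400: 1, 0.7475, 0.5175, 0.365, 0.2925
lx·mx by age: 0, 1.71925, 0.9315, 1.1315, 0.49725
R0 = Σ lx·mx = 4.2795 → 4.28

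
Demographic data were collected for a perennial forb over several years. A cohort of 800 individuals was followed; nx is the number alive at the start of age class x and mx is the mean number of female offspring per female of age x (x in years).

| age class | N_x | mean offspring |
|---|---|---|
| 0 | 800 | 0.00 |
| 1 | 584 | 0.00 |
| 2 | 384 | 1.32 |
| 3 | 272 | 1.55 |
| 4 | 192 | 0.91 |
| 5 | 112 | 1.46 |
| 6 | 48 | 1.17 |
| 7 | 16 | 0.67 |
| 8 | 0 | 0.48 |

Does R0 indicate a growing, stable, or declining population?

lx = nx/n0 = nx/800: 1, 0.73, 0.48, 0.34, 0.24, 0.14, 0.06, 0.02, 0
R0 = Σ lx·mx = 0 + 0 + 0.6336 + 0.527 + 0.2184 + 0.2044 + 0.0702 + 0.0134 + 0 = 1.667
R0 > 1, so the population is growing.

growing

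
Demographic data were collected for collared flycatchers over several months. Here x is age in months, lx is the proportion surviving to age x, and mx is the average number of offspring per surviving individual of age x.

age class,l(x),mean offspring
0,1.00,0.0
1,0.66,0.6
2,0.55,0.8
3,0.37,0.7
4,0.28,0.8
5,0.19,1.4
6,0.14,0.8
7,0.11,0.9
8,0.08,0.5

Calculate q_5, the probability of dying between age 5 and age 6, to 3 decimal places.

q_5 = (l_5 − l_6) / l_5 = (0.19 − 0.14) / 0.19
     = 0.05 / 0.19 = 0.263158… → 0.263

0.263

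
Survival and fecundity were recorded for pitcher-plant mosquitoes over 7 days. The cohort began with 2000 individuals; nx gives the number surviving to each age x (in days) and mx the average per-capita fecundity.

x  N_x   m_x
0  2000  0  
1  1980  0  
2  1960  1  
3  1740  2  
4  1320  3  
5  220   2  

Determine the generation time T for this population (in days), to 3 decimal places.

lx = nx/n0 = nx/2000: 1, 0.99, 0.98, 0.87, 0.66, 0.11
lx·mx: 0, 0, 0.98, 1.74, 1.98, 0.22 → R0 = 4.92
x·lx·mx: 0, 0, 1.96, 5.22, 7.92, 1.1 → Σ = 16.2
T = 16.2 / 4.92 = 3.292683… → 3.293

3.293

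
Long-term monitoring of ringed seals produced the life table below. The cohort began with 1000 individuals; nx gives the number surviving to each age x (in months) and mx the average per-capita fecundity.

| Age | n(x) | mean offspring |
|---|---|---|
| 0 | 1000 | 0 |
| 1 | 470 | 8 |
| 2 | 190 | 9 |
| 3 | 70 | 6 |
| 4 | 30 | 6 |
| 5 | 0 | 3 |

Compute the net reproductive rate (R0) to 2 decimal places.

6.07

lx = nx/n0 = nx/1000: 1, 0.47, 0.19, 0.07, 0.03, 0
lx·mx by age: 0, 3.76, 1.71, 0.42, 0.18, 0
R0 = Σ lx·mx = 6.07 → 6.07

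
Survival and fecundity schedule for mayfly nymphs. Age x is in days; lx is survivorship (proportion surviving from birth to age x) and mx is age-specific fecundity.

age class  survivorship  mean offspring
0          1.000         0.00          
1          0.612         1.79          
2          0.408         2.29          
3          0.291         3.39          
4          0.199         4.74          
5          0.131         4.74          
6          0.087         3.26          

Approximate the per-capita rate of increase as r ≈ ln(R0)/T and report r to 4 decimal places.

R0 = Σ lx·mx = 0 + 1.09548 + 0.93432 + 0.98649 + 0.94326 + 0.62094 + 0.28362 = 4.86411
Σ x·lx·mx = 14.50305; T = 14.50305/4.86411 = 2.98165…
r ≈ ln(R0)/T = ln(4.86411)/2.98165… = 0.530541… → 0.5305

0.5305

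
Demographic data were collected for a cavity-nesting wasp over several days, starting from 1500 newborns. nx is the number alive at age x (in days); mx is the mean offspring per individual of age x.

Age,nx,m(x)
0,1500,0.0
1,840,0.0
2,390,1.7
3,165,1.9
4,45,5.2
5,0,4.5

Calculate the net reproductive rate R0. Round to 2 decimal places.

lx = nx/n0 = nx/1500: 1, 0.56, 0.26, 0.11, 0.03, 0
lx·mx by age: 0, 0, 0.442, 0.209, 0.156, 0
R0 = Σ lx·mx = 0.807 → 0.81

0.81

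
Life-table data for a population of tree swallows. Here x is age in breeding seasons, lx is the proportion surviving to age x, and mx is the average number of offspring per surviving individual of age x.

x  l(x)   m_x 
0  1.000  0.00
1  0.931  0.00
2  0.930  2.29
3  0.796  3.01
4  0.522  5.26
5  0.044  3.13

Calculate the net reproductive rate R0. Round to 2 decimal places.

7.41

lx·mx by age: 0, 0, 2.1297, 2.39596, 2.74572, 0.13772
R0 = Σ lx·mx = 7.4091 → 7.41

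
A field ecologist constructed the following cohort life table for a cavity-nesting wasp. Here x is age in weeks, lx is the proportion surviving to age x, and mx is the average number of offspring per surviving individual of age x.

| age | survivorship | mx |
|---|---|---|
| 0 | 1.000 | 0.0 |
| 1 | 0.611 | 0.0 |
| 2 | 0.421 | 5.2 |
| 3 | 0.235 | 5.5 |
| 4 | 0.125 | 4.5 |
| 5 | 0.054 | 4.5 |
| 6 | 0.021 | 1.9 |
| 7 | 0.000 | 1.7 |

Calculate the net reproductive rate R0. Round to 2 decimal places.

lx·mx by age: 0, 0, 2.1892, 1.2925, 0.5625, 0.243, 0.0399, 0
R0 = Σ lx·mx = 4.3271 → 4.33

4.33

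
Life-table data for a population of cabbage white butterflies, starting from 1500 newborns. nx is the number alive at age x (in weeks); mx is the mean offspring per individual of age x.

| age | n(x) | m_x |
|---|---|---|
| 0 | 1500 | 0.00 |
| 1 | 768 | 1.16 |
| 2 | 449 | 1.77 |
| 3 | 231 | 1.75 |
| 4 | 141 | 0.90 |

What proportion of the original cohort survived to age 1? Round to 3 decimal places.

l_1 = n_1/n_0 = 768/1500 = 0.512 → 0.512

0.512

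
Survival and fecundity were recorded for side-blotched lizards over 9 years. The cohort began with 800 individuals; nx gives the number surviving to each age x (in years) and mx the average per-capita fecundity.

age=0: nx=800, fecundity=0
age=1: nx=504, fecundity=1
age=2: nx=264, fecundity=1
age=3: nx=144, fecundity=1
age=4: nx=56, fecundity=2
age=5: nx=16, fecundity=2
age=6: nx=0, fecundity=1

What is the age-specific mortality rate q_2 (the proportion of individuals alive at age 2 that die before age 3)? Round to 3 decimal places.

0.455

lx = nx/n0 = nx/800: 1, 0.63, 0.33, 0.18, 0.07, 0.02, 0
q_2 = (l_2 − l_3) / l_2 = (0.33 − 0.18) / 0.33
     = 0.15 / 0.33 = 0.454545… → 0.455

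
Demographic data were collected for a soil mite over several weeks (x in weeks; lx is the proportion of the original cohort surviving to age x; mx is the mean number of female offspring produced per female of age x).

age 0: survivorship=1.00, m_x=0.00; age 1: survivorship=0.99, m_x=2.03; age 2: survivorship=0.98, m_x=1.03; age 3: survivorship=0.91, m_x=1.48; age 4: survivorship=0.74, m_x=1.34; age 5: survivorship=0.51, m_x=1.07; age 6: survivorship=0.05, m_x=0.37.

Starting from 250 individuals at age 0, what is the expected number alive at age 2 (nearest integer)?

Expected survivors = N0 · l_2 = 250 × 0.98 = 245 → 245

245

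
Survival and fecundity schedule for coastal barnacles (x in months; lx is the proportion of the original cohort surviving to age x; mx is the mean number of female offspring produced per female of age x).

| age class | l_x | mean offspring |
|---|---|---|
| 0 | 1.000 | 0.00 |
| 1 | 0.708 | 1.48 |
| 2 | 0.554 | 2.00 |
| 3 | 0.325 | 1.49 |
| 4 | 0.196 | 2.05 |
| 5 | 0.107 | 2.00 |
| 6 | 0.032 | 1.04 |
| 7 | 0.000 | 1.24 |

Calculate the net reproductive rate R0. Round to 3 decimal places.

3.289

lx·mx by age: 0, 1.04784, 1.108, 0.48425, 0.4018, 0.214, 0.03328, 0
R0 = Σ lx·mx = 3.28917 → 3.289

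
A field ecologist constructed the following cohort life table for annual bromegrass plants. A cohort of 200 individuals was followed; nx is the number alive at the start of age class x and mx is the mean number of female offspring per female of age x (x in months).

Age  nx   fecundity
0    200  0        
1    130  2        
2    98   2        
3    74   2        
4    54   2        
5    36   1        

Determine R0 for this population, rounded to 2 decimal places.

3.74

lx = nx/n0 = nx/200: 1, 0.65, 0.49, 0.37, 0.27, 0.18
lx·mx by age: 0, 1.3, 0.98, 0.74, 0.54, 0.18
R0 = Σ lx·mx = 3.74 → 3.74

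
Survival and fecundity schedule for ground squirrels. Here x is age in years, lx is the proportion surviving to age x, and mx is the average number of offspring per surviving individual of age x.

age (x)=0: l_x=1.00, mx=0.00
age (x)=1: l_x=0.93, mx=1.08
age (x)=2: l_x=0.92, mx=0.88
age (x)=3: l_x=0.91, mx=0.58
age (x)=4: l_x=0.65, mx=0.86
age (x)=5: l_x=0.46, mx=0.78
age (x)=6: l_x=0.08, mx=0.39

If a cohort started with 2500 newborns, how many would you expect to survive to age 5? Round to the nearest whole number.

1150

Expected survivors = N0 · l_5 = 2500 × 0.46 = 1150 → 1150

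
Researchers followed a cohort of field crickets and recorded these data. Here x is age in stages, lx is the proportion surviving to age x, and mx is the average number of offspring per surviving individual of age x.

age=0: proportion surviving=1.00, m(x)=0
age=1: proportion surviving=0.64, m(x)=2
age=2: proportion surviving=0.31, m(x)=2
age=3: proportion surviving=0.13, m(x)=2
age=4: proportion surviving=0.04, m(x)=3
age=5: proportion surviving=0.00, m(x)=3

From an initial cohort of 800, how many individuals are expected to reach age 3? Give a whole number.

104

Expected survivors = N0 · l_3 = 800 × 0.13 = 104 → 104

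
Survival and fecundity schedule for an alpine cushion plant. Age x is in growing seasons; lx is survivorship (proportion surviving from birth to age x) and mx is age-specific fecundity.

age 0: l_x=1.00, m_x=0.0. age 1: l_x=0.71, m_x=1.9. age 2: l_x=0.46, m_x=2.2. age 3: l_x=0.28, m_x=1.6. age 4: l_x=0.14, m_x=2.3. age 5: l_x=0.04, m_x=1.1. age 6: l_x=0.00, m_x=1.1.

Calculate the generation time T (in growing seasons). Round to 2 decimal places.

lx·mx: 0, 1.349, 1.012, 0.448, 0.322, 0.044, 0 → R0 = 3.175
x·lx·mx: 0, 1.349, 2.024, 1.344, 1.288, 0.22, 0 → Σ = 6.225
T = 6.225 / 3.175 = 1.96063… → 1.96

1.96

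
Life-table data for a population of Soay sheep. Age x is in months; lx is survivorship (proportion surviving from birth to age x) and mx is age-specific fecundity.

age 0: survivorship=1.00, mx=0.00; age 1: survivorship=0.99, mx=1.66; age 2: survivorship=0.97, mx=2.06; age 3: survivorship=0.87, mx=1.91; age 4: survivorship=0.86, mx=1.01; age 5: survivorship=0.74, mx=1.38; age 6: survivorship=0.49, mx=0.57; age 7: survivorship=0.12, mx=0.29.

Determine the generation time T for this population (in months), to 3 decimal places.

lx·mx: 0, 1.6434, 1.9982, 1.6617, 0.8686, 1.0212, 0.2793, 0.0348 → R0 = 7.5072
x·lx·mx: 0, 1.6434, 3.9964, 4.9851, 3.4744, 5.106, 1.6758, 0.2436 → Σ = 21.1247
T = 21.1247 / 7.5072 = 2.813925… → 2.814

2.814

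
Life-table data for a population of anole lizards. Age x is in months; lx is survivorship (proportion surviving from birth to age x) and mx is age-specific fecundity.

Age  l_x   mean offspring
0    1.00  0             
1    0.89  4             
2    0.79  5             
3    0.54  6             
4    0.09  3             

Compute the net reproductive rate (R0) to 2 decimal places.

lx·mx by age: 0, 3.56, 3.95, 3.24, 0.27
R0 = Σ lx·mx = 11.02 → 11.02

11.02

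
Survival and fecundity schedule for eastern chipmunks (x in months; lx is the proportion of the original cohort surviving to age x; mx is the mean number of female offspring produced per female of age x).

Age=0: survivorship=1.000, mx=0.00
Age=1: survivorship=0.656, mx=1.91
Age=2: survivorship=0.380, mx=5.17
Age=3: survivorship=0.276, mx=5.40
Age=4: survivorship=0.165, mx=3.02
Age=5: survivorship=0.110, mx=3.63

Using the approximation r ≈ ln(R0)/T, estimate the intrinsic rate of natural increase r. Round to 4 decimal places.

R0 = Σ lx·mx = 0 + 1.25296 + 1.9646 + 1.4904 + 0.4983 + 0.3993 = 5.60556
Σ x·lx·mx = 13.64306; T = 13.64306/5.60556 = 2.43384…
r ≈ ln(R0)/T = ln(5.60556)/2.43384… = 0.708245… → 0.7082

0.7082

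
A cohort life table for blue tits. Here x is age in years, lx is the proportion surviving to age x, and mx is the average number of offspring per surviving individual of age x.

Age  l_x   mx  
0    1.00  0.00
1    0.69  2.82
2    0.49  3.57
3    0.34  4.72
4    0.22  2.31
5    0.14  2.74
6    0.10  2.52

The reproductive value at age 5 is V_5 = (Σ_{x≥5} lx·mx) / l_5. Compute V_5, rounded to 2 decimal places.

lx·mx for x ≥ 5: 0.3836, 0.252 → sum = 0.6356
V_5 = 0.6356 / l_5 = 0.6356 / 0.14 = 4.54 → 4.54

4.54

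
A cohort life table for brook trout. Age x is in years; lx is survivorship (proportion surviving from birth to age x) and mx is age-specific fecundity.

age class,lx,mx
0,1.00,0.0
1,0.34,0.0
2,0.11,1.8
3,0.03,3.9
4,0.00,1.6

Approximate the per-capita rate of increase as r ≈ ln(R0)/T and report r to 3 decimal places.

R0 = Σ lx·mx = 0 + 0 + 0.198 + 0.117 + 0 = 0.315
Σ x·lx·mx = 0.747; T = 0.747/0.315 = 2.37143…
r ≈ ln(R0)/T = ln(0.315)/2.37143… = -0.48713… → -0.487

-0.487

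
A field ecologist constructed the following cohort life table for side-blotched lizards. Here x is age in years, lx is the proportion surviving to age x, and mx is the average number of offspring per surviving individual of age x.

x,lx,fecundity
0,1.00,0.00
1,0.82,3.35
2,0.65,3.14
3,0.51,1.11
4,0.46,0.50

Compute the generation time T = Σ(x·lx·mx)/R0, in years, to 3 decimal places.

1.692

lx·mx: 0, 2.747, 2.041, 0.5661, 0.23 → R0 = 5.5841
x·lx·mx: 0, 2.747, 4.082, 1.6983, 0.92 → Σ = 9.4473
T = 9.4473 / 5.5841 = 1.691821… → 1.692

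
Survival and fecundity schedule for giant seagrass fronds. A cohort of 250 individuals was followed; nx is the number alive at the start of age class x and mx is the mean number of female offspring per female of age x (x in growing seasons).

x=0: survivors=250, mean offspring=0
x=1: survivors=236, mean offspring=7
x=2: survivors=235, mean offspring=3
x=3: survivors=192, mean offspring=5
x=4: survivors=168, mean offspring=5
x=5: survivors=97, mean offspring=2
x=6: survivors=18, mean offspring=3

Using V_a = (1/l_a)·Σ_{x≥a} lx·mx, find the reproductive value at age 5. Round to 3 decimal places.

2.557

lx = nx/n0 = nx/250: 1, 0.944, 0.94, 0.768, 0.672, 0.388, 0.072
lx·mx for x ≥ 5: 0.776, 0.216 → sum = 0.992
V_5 = 0.992 / l_5 = 0.992 / 0.388 = 2.556701… → 2.557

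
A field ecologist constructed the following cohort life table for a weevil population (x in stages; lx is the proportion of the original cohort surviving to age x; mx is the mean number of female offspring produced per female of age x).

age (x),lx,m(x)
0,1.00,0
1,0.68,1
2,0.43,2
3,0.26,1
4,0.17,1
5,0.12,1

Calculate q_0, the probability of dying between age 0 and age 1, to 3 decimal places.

0.320

q_0 = (l_0 − l_1) / l_0 = (1 − 0.68) / 1
     = 0.32 / 1 = 0.32 → 0.320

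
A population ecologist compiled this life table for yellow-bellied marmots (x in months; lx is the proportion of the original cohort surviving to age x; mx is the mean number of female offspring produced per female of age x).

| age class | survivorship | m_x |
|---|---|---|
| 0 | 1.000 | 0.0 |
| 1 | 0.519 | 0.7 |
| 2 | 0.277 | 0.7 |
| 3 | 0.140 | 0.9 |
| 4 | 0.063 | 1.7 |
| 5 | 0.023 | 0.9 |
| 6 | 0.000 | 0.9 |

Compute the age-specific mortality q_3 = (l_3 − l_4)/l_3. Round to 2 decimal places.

q_3 = (l_3 − l_4) / l_3 = (0.14 − 0.063) / 0.14
     = 0.077 / 0.14 = 0.55 → 0.55

0.55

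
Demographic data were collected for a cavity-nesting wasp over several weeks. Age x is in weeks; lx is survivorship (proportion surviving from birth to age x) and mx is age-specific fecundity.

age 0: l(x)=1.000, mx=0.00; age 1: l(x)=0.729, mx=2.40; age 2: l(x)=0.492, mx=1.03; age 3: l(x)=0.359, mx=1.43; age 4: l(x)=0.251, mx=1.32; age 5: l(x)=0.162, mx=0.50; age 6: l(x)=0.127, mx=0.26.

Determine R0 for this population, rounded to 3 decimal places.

3.215

lx·mx by age: 0, 1.7496, 0.50676, 0.51337, 0.33132, 0.081, 0.03302
R0 = Σ lx·mx = 3.21507 → 3.215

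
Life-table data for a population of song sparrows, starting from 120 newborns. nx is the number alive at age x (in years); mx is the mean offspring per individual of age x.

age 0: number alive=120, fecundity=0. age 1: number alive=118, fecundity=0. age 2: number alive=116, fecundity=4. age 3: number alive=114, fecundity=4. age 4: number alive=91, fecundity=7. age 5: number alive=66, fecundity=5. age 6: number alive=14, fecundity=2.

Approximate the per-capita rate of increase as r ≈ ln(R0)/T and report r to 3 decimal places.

lx = nx/n0 = nx/120: 1, 0.98333…, 0.96667…, 0.95, 0.75833…, 0.55, 0.11667…
R0 = Σ lx·mx = 0 + 0 + 3.86667… + 3.8 + 5.30833… + 2.75 + 0.23333… = 15.958333…
Σ x·lx·mx = 55.516667…; T = 55.516667…/15.958333… = 3.47885…
r ≈ ln(R0)/T = ln(15.958333…)/3.47885… = 0.79623… → 0.796

0.796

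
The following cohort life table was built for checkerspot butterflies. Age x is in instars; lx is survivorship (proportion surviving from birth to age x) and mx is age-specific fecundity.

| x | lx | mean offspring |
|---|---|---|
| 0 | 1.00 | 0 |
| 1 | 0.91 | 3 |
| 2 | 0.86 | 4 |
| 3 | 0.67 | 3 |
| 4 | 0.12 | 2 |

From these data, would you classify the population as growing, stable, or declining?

R0 = Σ lx·mx = 0 + 2.73 + 3.44 + 2.01 + 0.24 = 8.42
R0 > 1, so the population is growing.

growing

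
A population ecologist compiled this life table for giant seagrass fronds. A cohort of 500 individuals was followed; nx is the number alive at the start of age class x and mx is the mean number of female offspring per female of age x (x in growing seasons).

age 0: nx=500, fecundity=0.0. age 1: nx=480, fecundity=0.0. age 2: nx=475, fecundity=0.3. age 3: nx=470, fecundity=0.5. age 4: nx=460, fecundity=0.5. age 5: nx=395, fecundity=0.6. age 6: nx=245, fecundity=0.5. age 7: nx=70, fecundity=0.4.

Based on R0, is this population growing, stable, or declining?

lx = nx/n0 = nx/500: 1, 0.96, 0.95, 0.94, 0.92, 0.79, 0.49, 0.14
R0 = Σ lx·mx = 0 + 0 + 0.285 + 0.47 + 0.46 + 0.474 + 0.245 + 0.056 = 1.99
R0 > 1, so the population is growing.

growing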